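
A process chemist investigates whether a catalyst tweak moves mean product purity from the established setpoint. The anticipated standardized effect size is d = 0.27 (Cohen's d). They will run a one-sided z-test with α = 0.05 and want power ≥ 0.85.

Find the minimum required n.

n = 99

For power 0.85 need Φ(δ − z_{0.05}) = 0.85, so δ = z_{0.05} + z_{0.15} = 1.645 + 1.036 = 2.681.
δ = d·√n ⇒ n = (δ/d)² = (2.681 / 0.27)² = 98.62.
Round up to the next whole unit.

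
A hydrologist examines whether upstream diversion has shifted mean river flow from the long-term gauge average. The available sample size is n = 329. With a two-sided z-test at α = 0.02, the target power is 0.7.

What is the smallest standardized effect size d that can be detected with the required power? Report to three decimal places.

d ≈ 0.157

Required noncentrality: δ = z_{0.01} + z_{0.30} = 2.326 + 0.524 = 2.851.
(The second rejection-region term Φ(−δ − z_{α/2}) is negligible and dropped.)
δ = d·√n ⇒ d = δ/√n = 2.851/√329 = 0.1572.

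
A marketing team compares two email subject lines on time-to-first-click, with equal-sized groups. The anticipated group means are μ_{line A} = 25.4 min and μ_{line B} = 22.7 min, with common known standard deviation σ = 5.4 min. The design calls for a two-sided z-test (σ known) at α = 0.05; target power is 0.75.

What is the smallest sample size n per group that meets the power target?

n = 56 per group

Standardized effect: d = |μ_{line A} − μ_{line B}| / σ = |25.4 − 22.7| / 5.4 = 0.5000
For power 0.75 need Φ(δ − z_{0.025}) = 0.75, so δ = z_{0.025} + z_{0.25} = 1.960 + 0.674 = 2.634.
(The Φ(−δ − z_{α/2}) term is vanishingly small for δ > 0 and is dropped in the standard sample-size formula.)
δ = d·√(n/2) ⇒ n = 2(δ/d)² = 2 × (2.634 / 0.5000)² = 55.52.
Round up to the next whole unit.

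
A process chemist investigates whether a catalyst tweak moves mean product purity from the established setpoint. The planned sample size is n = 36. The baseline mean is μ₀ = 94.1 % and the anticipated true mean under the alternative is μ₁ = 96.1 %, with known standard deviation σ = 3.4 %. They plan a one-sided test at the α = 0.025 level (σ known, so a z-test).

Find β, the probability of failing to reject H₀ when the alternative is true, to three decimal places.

Standardized effect: d = |μ₁ − μ₀| / σ = |96.1 − 94.1| / 3.4 = 0.5882
Noncentrality parameter: λ = d·√n = 0.5882 × √36 = 3.5294
One-sided α = 0.025 → critical value z_{0.025} = 1.960.
Power = Φ(λ − 1.960) = Φ(1.569) = 0.9417.
Type II error: β = 1 − power = 1 − 0.9417 = 0.0583.

β ≈ 0.058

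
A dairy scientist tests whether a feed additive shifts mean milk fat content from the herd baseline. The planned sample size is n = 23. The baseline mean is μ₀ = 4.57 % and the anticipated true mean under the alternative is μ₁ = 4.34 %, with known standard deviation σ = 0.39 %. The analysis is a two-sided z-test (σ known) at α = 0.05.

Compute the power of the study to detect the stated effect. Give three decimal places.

Standardized effect: d = |μ₁ − μ₀| / σ = |4.34 − 4.57| / 0.39 = 0.5897
Noncentrality parameter: δ = d·√n = 0.5897 × √23 = 2.8283
Two-sided α = 0.05 → critical value z_{0.025} = 1.960.
Power = Φ(δ − 1.960) + Φ(−δ − 1.960) = Φ(0.868) + Φ(-4.788) = 0.8074 + 0.0000 = 0.8074.

Power ≈ 0.807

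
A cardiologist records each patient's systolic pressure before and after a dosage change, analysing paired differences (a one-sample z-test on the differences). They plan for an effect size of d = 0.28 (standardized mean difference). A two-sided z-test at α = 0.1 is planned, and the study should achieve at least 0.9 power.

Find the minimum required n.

For power 0.9 need Φ(δ − z_{0.05}) = 0.9, so δ = z_{0.05} + z_{0.10} = 1.645 + 1.282 = 2.926.
(Ignoring the negligible lower-tail rejection probability gives the usual closed-form inversion.)
δ = d·√n ⇒ n = (δ/d)² = (2.926 / 0.28)² = 109.23.
Round up to the next whole unit.

n = 110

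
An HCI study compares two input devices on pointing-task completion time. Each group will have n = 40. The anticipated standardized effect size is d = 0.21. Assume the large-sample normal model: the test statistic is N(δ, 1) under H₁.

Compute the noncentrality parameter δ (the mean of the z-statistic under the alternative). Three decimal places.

δ = d·√(n/2) = 0.21 × √(40/2) = 0.9391

δ ≈ 0.939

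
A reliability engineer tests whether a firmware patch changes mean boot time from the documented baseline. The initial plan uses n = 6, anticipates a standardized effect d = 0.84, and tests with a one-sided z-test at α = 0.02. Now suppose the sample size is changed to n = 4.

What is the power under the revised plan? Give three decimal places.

Power ≈ 0.354

With n = 4: δ = d·√n = 0.84 × √4 = 1.6800. Critical value z_{0.02} = 2.054.
Revised power = Φ(δ − 2.054) = Φ(-0.374) = 0.3543.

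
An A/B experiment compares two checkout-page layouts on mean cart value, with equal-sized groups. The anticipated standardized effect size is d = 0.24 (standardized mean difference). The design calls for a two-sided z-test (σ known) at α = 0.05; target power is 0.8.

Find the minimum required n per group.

Set Φ(δ − 1.960) = 0.8; then δ − 1.960 = Φ⁻¹(0.8) = 0.842, giving δ = 2.802.
(For δ > 0 the lower-tail rejection region contributes negligibly to power, so the one-term inversion is standard.)
δ = d·√(n/2) ⇒ n = 2(δ/d)² = 2 × (2.802 / 0.24)² = 272.53.
Round up to the next whole unit.

n = 273 per group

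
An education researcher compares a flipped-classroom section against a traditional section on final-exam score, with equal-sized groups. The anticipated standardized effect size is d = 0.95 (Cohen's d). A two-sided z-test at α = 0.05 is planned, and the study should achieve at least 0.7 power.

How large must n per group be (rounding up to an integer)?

n = 14 per group

For power 0.7 need Φ(δ − z_{0.025}) = 0.7, so δ = z_{0.025} + z_{0.30} = 1.960 + 0.524 = 2.484.
(The Φ(−δ − z_{α/2}) term is vanishingly small for δ > 0 and is dropped in the standard sample-size formula.)
δ = d·√(n/2) ⇒ n = 2(δ/d)² = 2 × (2.484 / 0.95)² = 13.68.
Round up to the next whole unit.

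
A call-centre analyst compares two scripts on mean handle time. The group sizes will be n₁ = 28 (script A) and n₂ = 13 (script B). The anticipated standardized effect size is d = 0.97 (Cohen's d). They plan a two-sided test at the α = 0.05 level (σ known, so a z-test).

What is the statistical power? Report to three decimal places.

Noncentrality parameter: δ = d / √(1/n₁ + 1/n₂) = 0.97 / √(1/28 + 1/13) = 2.8902
Two-sided α = 0.05 → critical value z_{0.025} = 1.960.
Power = Φ(δ − 1.960) + Φ(−δ − 1.960) = Φ(0.930) + Φ(-4.850) = 0.8239 + 0.0000 = 0.8239.

Power ≈ 0.824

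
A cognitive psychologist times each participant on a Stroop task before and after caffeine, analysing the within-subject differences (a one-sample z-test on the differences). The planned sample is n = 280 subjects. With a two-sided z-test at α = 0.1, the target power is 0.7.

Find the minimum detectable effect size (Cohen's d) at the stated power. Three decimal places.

d ≈ 0.130

Required noncentrality: δ = z_{0.05} + z_{0.30} = 1.645 + 0.524 = 2.169.
(The second rejection-region term Φ(−δ − z_{α/2}) is negligible and dropped.)
δ = d·√n ⇒ d = δ/√n = 2.169/√280 = 0.1296.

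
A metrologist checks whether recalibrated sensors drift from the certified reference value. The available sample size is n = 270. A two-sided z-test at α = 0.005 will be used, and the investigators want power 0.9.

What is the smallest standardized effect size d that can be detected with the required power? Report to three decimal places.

Required noncentrality: δ = z_{0.0025} + z_{0.10} = 2.807 + 1.282 = 4.089.
(Lower-tail contribution to power is negligible for δ > 0.)
δ = d·√n ⇒ d = δ/√n = 4.089/√270 = 0.2488.

d ≈ 0.249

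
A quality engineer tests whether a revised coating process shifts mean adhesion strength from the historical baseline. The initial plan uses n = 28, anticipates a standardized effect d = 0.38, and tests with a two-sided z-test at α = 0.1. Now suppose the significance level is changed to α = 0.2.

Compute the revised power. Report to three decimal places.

Power ≈ 0.768

δ = d·√n = 0.38 × √28 = 2.0108 (unchanged). New critical value: z_{0.1} = 1.282.
Revised power = Φ(δ − 1.282) + Φ(−δ − 1.282) = Φ(0.729) + Φ(-3.292) = 0.7671 + 0.0005 = 0.7676.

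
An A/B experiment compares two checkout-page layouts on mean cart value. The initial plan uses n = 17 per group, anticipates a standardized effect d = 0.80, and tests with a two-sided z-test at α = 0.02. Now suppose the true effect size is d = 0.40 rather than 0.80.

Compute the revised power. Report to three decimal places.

Power ≈ 0.123

With d = 0.40: δ = d·√(n/2) = 0.40 × √(17/2) = 1.1662. Critical value z_{0.01} = 2.326.
Revised power = Φ(δ − 2.326) + Φ(−δ − 2.326) = Φ(-1.160) + Φ(-3.493) = 0.1230 + 0.0002 = 0.1232.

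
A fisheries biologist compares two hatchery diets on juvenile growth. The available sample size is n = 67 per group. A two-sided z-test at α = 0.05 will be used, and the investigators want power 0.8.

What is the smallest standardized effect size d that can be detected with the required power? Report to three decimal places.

Required noncentrality: δ = z_{0.025} + z_{0.20} = 1.960 + 0.842 = 2.802.
(Lower-tail contribution to power is negligible for δ > 0.)
δ = d·√(n/2) ⇒ d = δ/√(n/2) = 2.802/√(67/2) = 0.4840.

d ≈ 0.484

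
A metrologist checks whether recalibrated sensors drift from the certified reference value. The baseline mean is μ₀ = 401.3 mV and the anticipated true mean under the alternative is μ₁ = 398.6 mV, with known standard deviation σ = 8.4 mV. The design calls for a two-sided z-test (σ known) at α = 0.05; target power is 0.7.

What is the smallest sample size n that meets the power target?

Standardized effect: d = |μ₁ − μ₀| / σ = |398.6 − 401.3| / 8.4 = 0.3214
Set Φ(δ − 1.960) = 0.7; then δ − 1.960 = Φ⁻¹(0.7) = 0.524, giving δ = 2.484.
(Ignoring the negligible lower-tail rejection probability gives the usual closed-form inversion.)
δ = d·√n ⇒ n = (δ/d)² = (2.484 / 0.3214)² = 59.74.
Round up to the next whole unit.

n = 60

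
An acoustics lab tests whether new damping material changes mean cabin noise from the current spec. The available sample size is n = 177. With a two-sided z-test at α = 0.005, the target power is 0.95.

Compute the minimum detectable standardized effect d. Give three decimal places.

d ≈ 0.335

Need Φ(δ − 2.807) = 0.95, so δ = 2.807 + 1.645 = 4.452.
(The second rejection-region term Φ(−δ − z_{α/2}) is negligible and dropped.)
δ = d·√n ⇒ d = δ/√n = 4.452/√177 = 0.3346.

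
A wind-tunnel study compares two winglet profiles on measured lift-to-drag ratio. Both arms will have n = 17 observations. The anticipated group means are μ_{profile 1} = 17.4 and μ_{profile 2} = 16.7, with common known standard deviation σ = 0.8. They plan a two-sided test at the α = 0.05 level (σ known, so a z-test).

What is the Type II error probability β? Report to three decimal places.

β ≈ 0.277

Standardized effect: d = |μ_{profile 1} − μ_{profile 2}| / σ = |17.4 − 16.7| / 0.8 = 0.8750
Noncentrality parameter: δ = d·√(n/2) = 0.8750 × √(17/2) = 2.5510
Critical value for a two-sided test at α = 0.05: z_{α/2} = 1.960.
Power = Φ(δ − 1.960) + Φ(−δ − 1.960) = Φ(0.591) + Φ(-4.511) = 0.7228 + 0.0000 = 0.7228.
Type II error: β = 1 − power = 1 − 0.7228 = 0.2772.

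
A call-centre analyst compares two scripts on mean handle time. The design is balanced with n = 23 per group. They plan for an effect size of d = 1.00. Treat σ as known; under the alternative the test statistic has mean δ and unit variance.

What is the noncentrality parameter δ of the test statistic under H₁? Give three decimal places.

δ ≈ 3.391

The noncentrality parameter scales effect size by the design's sample-size factor: δ = d·√(n/2) = 1.00 × √(23/2) = 3.3912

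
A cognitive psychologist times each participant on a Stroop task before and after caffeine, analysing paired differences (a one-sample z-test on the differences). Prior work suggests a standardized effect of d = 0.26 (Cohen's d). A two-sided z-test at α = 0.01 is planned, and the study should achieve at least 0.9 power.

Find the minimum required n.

Set Φ(δ − 2.576) = 0.9; then δ − 2.576 = Φ⁻¹(0.9) = 1.282, giving δ = 3.857.
(For δ > 0 the lower-tail rejection region contributes negligibly to power, so the one-term inversion is standard.)
δ = d·√n ⇒ n = (δ/d)² = (3.857 / 0.26)² = 220.11.
Rounding up, n = 221.

n = 221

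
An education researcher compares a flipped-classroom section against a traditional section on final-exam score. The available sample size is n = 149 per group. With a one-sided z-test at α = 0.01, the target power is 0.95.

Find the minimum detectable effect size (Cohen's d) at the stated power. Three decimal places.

d ≈ 0.460

Required noncentrality: δ = z_{0.01} + z_{0.05} = 2.326 + 1.645 = 3.971.
δ = d·√(n/2) ⇒ d = δ/√(n/2) = 3.971/√(149/2) = 0.4601.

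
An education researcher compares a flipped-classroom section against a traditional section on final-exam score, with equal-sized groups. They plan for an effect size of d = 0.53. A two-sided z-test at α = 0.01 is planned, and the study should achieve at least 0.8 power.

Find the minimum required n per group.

n = 84 per group

For power 0.8 need Φ(δ − z_{0.005}) = 0.8, so δ = z_{0.005} + z_{0.20} = 2.576 + 0.842 = 3.417.
(For δ > 0 the lower-tail rejection region contributes negligibly to power, so the one-term inversion is standard.)
δ = d·√(n/2) ⇒ n = 2(δ/d)² = 2 × (3.417 / 0.53)² = 83.15.
Round up to the next whole unit.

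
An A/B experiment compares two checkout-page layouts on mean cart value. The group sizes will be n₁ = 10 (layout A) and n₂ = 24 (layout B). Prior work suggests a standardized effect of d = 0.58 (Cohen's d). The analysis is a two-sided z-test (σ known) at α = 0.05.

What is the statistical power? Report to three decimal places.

Noncentrality parameter: δ = d / √(1/n₁ + 1/n₂) = 0.58 / √(1/10 + 1/24) = 1.5410
Critical value for a two-sided test at α = 0.05: z_{α/2} = 1.960.
Power = Φ(δ − 1.960) + Φ(−δ − 1.960) = Φ(-0.419) + Φ(-3.501) = 0.3376 + 0.0002 = 0.3378.

Power ≈ 0.338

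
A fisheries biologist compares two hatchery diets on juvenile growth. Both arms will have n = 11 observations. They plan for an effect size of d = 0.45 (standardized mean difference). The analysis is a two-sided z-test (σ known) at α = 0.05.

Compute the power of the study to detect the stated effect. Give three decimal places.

Noncentrality parameter: δ = d·√(n/2) = 0.45 × √(11/2) = 1.0553
Critical value for a two-sided test at α = 0.05: z_{α/2} = 1.960.
Power = Φ(δ − 1.960) + Φ(−δ − 1.960) = Φ(-0.905) + Φ(-3.015) = 0.1828 + 0.0013 = 0.1841.

Power ≈ 0.184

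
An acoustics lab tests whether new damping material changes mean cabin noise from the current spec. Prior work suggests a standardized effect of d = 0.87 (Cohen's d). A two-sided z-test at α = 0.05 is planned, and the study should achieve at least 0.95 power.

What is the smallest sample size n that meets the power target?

n = 18

Set Φ(δ − 1.960) = 0.95; then δ − 1.960 = Φ⁻¹(0.95) = 1.645, giving δ = 3.605.
(Ignoring the negligible lower-tail rejection probability gives the usual closed-form inversion.)
δ = d·√n ⇒ n = (δ/d)² = (3.605 / 0.87)² = 17.17.
Round up to the next whole unit.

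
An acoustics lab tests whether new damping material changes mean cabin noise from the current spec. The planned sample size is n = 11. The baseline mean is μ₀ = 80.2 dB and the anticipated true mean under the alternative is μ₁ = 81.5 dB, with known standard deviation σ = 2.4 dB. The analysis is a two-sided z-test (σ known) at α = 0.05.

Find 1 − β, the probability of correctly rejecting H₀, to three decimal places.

Power ≈ 0.435

Standardized effect: d = |μ₁ − μ₀| / σ = |81.5 − 80.2| / 2.4 = 0.5417
Noncentrality parameter: δ = d·√n = 0.5417 × √11 = 1.7965
Critical value for a two-sided test at α = 0.05: z_{α/2} = 1.960.
Power = Φ(δ − 1.960) + Φ(−δ − 1.960) = Φ(-0.163) + Φ(-3.756) = 0.4351 + 0.0001 = 0.4352.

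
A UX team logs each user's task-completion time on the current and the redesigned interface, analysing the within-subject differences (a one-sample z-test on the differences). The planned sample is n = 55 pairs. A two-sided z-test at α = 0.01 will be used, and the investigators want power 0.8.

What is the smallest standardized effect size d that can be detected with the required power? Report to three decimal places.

d ≈ 0.461

Need Φ(δ − 2.576) = 0.8, so δ = 2.576 + 0.842 = 3.417.
(Lower-tail contribution to power is negligible for δ > 0.)
δ = d·√n ⇒ d = δ/√n = 3.417/√55 = 0.4608.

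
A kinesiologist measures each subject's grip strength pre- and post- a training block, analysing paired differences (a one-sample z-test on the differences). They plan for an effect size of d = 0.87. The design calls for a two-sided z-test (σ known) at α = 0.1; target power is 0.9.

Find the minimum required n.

Set Φ(δ − 1.645) = 0.9; then δ − 1.645 = Φ⁻¹(0.9) = 1.282, giving δ = 2.926.
(For δ > 0 the lower-tail rejection region contributes negligibly to power, so the one-term inversion is standard.)
δ = d·√n ⇒ n = (δ/d)² = (2.926 / 0.87)² = 11.31.
Round up to the next whole unit.

n = 12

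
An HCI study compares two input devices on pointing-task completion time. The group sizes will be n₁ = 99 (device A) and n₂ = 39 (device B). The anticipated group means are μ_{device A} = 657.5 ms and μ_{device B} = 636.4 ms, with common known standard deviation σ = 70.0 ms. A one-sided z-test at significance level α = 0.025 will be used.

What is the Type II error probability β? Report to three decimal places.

Standardized effect: d = |μ_{device A} − μ_{device B}| / σ = |657.5 − 636.4| / 70.0 = 0.3014
Noncentrality parameter: δ = d / √(1/n₁ + 1/n₂) = 0.3014 / √(1/99 + 1/39) = 1.5944
One-sided α = 0.025 → critical value z_{0.025} = 1.960.
Power = P(Z > 1.960 − δ) = Φ(-0.366) = 0.3573.
Type II error: β = 1 − power = 1 − 0.3573 = 0.6427.

β ≈ 0.643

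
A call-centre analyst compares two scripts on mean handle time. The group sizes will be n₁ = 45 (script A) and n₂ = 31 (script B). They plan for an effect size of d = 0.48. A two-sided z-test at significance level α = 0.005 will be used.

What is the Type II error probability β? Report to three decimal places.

Noncentrality parameter: δ = d / √(1/n₁ + 1/n₂) = 0.48 / √(1/45 + 1/31) = 2.0565
Two-sided α = 0.005 → critical value z_{0.0025} = 2.807.
Power = Φ(δ − 2.807) + Φ(−δ − 2.807) = Φ(-0.751) + Φ(-4.863) = 0.2265 + 0.0000 = 0.2265.
Type II error: β = 1 − power = 1 − 0.2265 = 0.7735.

β ≈ 0.774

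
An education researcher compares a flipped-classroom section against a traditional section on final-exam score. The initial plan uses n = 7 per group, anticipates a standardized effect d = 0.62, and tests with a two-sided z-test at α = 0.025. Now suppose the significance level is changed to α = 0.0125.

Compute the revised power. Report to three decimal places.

Power ≈ 0.091

δ = d·√(n/2) = 0.62 × √(7/2) = 1.1599 (unchanged). New critical value: z_{0.0063} = 2.498.
Revised power = Φ(δ − 2.498) + Φ(−δ − 2.498) = Φ(-1.338) + Φ(-3.658) = 0.0905 + 0.0001 = 0.0906.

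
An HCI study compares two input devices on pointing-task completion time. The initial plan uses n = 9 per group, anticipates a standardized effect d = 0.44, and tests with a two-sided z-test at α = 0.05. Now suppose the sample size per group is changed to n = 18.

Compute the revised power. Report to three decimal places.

With n = 18 per group: δ = d·√(n/2) = 0.44 × √(18/2) = 1.3200. Critical value z_{0.025} = 1.960.
Revised power = Φ(δ − 1.960) + Φ(−δ − 1.960) = Φ(-0.640) + Φ(-3.280) = 0.2611 + 0.0005 = 0.2616.

Power ≈ 0.262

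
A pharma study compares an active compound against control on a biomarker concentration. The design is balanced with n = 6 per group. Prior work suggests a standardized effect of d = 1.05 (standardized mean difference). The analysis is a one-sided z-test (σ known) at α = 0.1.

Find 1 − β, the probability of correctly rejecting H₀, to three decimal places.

Power ≈ 0.704

Noncentrality parameter: δ = d·√(n/2) = 1.05 × √(6/2) = 1.8187
One-sided α = 0.1 → critical value z_{0.1} = 1.282.
Power = Φ(δ − 1.282) = Φ(0.537) = 0.7044.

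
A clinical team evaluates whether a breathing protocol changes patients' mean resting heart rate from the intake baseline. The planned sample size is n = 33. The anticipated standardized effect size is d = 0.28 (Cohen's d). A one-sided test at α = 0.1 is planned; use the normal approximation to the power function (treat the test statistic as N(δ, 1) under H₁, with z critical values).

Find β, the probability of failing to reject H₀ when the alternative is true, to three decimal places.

Noncentrality parameter: δ = d·√n = 0.28 × √33 = 1.6085
Critical value for a one-sided test at α = 0.1: z_α = 1.282.
Power = P(Z > 1.282 − δ) = Φ(0.327) = 0.6281.
Type II error: β = 1 − power = 1 − 0.6281 = 0.3719.

β ≈ 0.372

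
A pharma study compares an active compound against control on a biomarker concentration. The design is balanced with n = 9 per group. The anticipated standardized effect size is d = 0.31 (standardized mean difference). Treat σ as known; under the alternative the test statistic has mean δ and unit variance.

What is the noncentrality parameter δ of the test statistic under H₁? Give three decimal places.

The noncentrality parameter scales effect size by the design's sample-size factor: δ = d·√(n/2) = 0.31 × √(9/2) = 0.6576

δ ≈ 0.658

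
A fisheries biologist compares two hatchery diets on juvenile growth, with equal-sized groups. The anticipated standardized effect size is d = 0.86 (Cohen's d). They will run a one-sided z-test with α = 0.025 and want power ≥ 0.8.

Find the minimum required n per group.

n = 22 per group

Set Φ(δ − 1.960) = 0.8; then δ − 1.960 = Φ⁻¹(0.8) = 0.842, giving δ = 2.802.
δ = d·√(n/2) ⇒ n = 2(δ/d)² = 2 × (2.802 / 0.86)² = 21.22.
Rounding up, n = 22 per group.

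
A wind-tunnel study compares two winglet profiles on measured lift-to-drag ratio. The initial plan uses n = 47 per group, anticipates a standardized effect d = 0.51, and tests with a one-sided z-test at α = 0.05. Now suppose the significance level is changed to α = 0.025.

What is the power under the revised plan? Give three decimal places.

δ = d·√(n/2) = 0.51 × √(47/2) = 2.4723 (unchanged). New critical value: z_{0.025} = 1.960.
Revised power = Φ(δ − 1.960) = Φ(0.512) = 0.6958.

Power ≈ 0.696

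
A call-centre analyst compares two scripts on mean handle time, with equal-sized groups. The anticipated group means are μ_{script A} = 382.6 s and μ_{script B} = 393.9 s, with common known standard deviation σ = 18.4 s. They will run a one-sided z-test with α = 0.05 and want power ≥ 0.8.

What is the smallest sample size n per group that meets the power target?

n = 33 per group

Standardized effect: d = |μ_{script A} − μ_{script B}| / σ = |382.6 − 393.9| / 18.4 = 0.6141
Set Φ(δ − 1.645) = 0.8; then δ − 1.645 = Φ⁻¹(0.8) = 0.842, giving δ = 2.486.
δ = d·√(n/2) ⇒ n = 2(δ/d)² = 2 × (2.486 / 0.6141)² = 32.79.
Rounding up, n = 33 per group.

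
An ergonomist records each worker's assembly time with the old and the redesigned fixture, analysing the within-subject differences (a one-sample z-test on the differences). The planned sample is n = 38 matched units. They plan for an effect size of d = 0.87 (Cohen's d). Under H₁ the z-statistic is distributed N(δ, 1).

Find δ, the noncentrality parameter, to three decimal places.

δ ≈ 5.363

δ = d·√n = 0.87 × √38 = 5.3630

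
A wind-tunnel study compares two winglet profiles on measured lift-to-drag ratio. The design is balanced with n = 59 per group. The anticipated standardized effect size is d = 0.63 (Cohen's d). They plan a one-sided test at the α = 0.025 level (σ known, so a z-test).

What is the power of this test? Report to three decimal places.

Noncentrality parameter: δ = d·√(n/2) = 0.63 × √(59/2) = 3.4218
Critical value for a one-sided test at α = 0.025: z_α = 1.960.
Power = Φ(δ − 1.960) = Φ(1.462) = 0.9281.

Power ≈ 0.928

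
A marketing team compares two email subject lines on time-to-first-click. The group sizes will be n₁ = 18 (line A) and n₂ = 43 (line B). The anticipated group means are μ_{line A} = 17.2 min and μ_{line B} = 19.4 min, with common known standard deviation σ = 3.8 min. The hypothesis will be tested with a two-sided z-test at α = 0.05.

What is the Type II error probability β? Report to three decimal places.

Standardized effect: d = |μ_{line A} − μ_{line B}| / σ = |17.2 − 19.4| / 3.8 = 0.5789
Noncentrality parameter: δ = d / √(1/n₁ + 1/n₂) = 0.5789 / √(1/18 + 1/43) = 2.0623
Two-sided α = 0.05 → critical value z_{0.025} = 1.960.
Power = Φ(δ − 1.960) + Φ(−δ − 1.960) = Φ(0.102) + Φ(-4.022) = 0.5407 + 0.0000 = 0.5408.
Type II error: β = 1 − power = 1 − 0.5408 = 0.4592.

β ≈ 0.459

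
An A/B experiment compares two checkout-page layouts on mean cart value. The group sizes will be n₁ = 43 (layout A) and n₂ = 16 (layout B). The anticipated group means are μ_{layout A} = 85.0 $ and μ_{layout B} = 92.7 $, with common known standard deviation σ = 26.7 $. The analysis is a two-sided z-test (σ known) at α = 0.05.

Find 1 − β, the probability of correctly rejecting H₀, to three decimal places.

Standardized effect: d = |μ_{layout A} − μ_{layout B}| / σ = |85.0 − 92.7| / 26.7 = 0.2884
Noncentrality parameter: δ = d / √(1/n₁ + 1/n₂) = 0.2884 / √(1/43 + 1/16) = 0.9848
Two-sided α = 0.05 → critical value z_{0.025} = 1.960.
Power = Φ(δ − 1.960) + Φ(−δ − 1.960) = Φ(-0.975) + Φ(-2.945) = 0.1647 + 0.0016 = 0.1664.

Power ≈ 0.166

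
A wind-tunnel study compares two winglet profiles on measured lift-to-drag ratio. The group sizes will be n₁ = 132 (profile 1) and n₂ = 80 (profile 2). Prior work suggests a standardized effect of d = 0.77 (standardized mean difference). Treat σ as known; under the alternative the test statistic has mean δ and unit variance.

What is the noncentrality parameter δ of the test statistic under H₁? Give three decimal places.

The noncentrality parameter scales effect size by the design's sample-size factor: δ = d / √(1/n₁ + 1/n₂) = 0.77 / √(1/132 + 1/80) = 5.4344

δ ≈ 5.434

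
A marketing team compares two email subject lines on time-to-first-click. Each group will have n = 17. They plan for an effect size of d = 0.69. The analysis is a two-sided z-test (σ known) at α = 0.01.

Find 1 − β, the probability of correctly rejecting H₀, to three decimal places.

Noncentrality parameter: λ = d·√(n/2) = 0.69 × √(17/2) = 2.0117
Two-sided α = 0.01 → critical value z_{0.005} = 2.576.
Power = Φ(λ − 2.576) + Φ(−λ − 2.576) = Φ(-0.564) + Φ(-4.588) = 0.2863 + 0.0000 = 0.2863.

Power ≈ 0.286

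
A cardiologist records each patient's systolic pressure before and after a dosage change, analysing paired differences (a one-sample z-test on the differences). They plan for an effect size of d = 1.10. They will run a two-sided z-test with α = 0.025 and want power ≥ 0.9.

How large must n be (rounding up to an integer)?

n = 11

Set Φ(δ − 2.241) = 0.9; then δ − 2.241 = Φ⁻¹(0.9) = 1.282, giving δ = 3.523.
(Ignoring the negligible lower-tail rejection probability gives the usual closed-form inversion.)
δ = d·√n ⇒ n = (δ/d)² = (3.523 / 1.10)² = 10.26.
Rounding up, n = 11.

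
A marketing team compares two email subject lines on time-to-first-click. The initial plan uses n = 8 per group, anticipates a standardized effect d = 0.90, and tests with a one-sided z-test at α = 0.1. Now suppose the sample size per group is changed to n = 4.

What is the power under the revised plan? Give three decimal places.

With n = 4 per group: δ = d·√(n/2) = 0.90 × √(4/2) = 1.2728. Critical value z_{0.1} = 1.282.
Revised power = Φ(δ − 1.282) = Φ(-0.009) = 0.4965.

Power ≈ 0.497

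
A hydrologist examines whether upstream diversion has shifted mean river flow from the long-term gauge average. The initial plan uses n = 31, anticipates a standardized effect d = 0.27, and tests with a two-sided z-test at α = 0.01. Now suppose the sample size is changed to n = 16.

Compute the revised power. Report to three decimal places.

With n = 16: δ = d·√n = 0.27 × √16 = 1.0800. Critical value z_{0.005} = 2.576.
Revised power = Φ(δ − 2.576) + Φ(−δ − 2.576) = Φ(-1.496) + Φ(-3.656) = 0.0673 + 0.0001 = 0.0675.

Power ≈ 0.067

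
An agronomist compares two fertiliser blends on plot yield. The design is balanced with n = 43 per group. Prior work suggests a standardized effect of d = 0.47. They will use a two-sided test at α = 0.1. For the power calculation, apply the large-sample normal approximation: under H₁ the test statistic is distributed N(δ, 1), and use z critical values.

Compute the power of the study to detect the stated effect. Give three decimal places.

Noncentrality parameter: δ = d·√(n/2) = 0.47 × √(43/2) = 2.1793
Critical value for a two-sided test at α = 0.1: z_{α/2} = 1.645.
Power = Φ(δ − 1.645) + Φ(−δ − 1.645) = Φ(0.534) + Φ(-3.824) = 0.7035 + 0.0001 = 0.7035.

Power ≈ 0.704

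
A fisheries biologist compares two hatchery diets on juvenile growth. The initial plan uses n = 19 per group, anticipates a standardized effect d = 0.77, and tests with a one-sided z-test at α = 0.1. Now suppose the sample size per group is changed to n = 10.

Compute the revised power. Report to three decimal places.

Power ≈ 0.670

With n = 10 per group: δ = d·√(n/2) = 0.77 × √(10/2) = 1.7218. Critical value z_{0.1} = 1.282.
Revised power = Φ(δ − 1.282) = Φ(0.440) = 0.6701.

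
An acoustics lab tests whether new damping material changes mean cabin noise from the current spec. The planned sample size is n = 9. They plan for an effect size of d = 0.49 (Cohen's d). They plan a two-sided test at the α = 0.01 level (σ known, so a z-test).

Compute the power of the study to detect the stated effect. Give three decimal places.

Noncentrality parameter: δ = d·√n = 0.49 × √9 = 1.4700
Two-sided α = 0.01 → critical value z_{0.005} = 2.576.
Power = Φ(δ − 2.576) + Φ(−δ − 2.576) = Φ(-1.106) + Φ(-4.046) = 0.1344 + 0.0000 = 0.1344.

Power ≈ 0.134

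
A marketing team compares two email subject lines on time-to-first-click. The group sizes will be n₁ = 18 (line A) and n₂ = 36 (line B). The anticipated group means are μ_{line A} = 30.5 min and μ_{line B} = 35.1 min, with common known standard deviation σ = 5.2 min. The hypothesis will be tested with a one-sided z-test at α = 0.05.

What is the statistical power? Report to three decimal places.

Power ≈ 0.922

Standardized effect: d = |μ_{line A} − μ_{line B}| / σ = |30.5 − 35.1| / 5.2 = 0.8846
Noncentrality parameter: δ = d / √(1/n₁ + 1/n₂) = 0.8846 / √(1/18 + 1/36) = 3.0644
One-sided α = 0.05 → critical value z_{0.05} = 1.645.
Power = P(Z > 1.645 − δ) = Φ(1.420) = 0.9221.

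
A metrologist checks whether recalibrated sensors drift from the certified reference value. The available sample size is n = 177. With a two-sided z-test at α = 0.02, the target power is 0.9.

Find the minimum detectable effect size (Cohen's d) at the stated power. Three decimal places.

d ≈ 0.271

Need Φ(δ − 2.326) = 0.9, so δ = 2.326 + 1.282 = 3.608.
(The second rejection-region term Φ(−δ − z_{α/2}) is negligible and dropped.)
δ = d·√n ⇒ d = δ/√n = 3.608/√177 = 0.2712.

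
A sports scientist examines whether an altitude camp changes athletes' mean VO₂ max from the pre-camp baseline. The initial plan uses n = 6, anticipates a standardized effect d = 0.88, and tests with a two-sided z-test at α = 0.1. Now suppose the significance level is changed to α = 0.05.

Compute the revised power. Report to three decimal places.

Power ≈ 0.578

δ = d·√n = 0.88 × √6 = 2.1556 (unchanged). New critical value: z_{0.025} = 1.960.
Revised power = Φ(δ − 1.960) + Φ(−δ − 1.960) = Φ(0.196) + Φ(-4.116) = 0.5775 + 0.0000 = 0.5776.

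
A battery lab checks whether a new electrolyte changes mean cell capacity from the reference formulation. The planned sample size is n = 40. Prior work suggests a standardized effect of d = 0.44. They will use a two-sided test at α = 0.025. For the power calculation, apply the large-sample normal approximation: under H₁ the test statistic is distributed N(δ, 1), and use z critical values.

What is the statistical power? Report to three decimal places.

Noncentrality parameter: δ = d·√n = 0.44 × √40 = 2.7828
Critical value for a two-sided test at α = 0.025: z_{α/2} = 2.241.
Power = Φ(δ − 2.241) + Φ(−δ − 2.241) = Φ(0.541) + Φ(-5.024) = 0.7059 + 0.0000 = 0.7059.

Power ≈ 0.706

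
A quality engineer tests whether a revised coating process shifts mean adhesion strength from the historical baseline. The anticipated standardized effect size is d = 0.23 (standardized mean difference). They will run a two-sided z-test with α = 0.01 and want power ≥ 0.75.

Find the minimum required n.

n = 200

For power 0.75 need Φ(δ − z_{0.005}) = 0.75, so δ = z_{0.005} + z_{0.25} = 2.576 + 0.674 = 3.250.
(The Φ(−δ − z_{α/2}) term is vanishingly small for δ > 0 and is dropped in the standard sample-size formula.)
δ = d·√n ⇒ n = (δ/d)² = (3.250 / 0.23)² = 199.71.
Rounding up, n = 200.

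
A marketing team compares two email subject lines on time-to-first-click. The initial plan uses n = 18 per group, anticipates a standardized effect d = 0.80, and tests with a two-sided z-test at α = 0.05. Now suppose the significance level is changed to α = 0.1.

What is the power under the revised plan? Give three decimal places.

Power ≈ 0.775

δ = d·√(n/2) = 0.80 × √(18/2) = 2.4000 (unchanged). New critical value: z_{0.05} = 1.645.
Revised power = Φ(δ − 1.645) + Φ(−δ − 1.645) = Φ(0.755) + Φ(-4.045) = 0.7749 + 0.0000 = 0.7749.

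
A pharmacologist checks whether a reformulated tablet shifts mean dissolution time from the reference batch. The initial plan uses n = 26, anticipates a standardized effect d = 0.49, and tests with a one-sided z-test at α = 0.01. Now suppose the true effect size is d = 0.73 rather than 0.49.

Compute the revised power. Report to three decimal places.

Power ≈ 0.919

With d = 0.73: δ = d·√n = 0.73 × √26 = 3.7223. Critical value z_{0.01} = 2.326.
Revised power = Φ(δ − 2.326) = Φ(1.396) = 0.9186.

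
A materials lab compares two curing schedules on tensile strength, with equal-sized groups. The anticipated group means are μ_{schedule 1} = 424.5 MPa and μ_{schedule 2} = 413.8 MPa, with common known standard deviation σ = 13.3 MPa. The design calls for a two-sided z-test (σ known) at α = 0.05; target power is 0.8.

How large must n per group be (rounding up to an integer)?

Standardized effect: d = |μ_{schedule 1} − μ_{schedule 2}| / σ = |424.5 − 413.8| / 13.3 = 0.8045
Set Φ(δ − 1.960) = 0.8; then δ − 1.960 = Φ⁻¹(0.8) = 0.842, giving δ = 2.802.
(The Φ(−δ − z_{α/2}) term is vanishingly small for δ > 0 and is dropped in the standard sample-size formula.)
δ = d·√(n/2) ⇒ n = 2(δ/d)² = 2 × (2.802 / 0.8045)² = 24.25.
Rounding up, n = 25 per group.

n = 25 per group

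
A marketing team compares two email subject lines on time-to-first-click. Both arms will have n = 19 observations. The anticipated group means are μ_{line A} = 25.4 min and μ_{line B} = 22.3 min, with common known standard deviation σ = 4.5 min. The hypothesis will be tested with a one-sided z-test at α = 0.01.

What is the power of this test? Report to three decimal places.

Power ≈ 0.420

Standardized effect: d = |μ_{line A} − μ_{line B}| / σ = |25.4 − 22.3| / 4.5 = 0.6889
Noncentrality parameter: δ = d·√(n/2) = 0.6889 × √(19/2) = 2.1233
Critical value for a one-sided test at α = 0.01: z_α = 2.326.
Power = Φ(δ − 2.326) = Φ(-0.203) = 0.4195.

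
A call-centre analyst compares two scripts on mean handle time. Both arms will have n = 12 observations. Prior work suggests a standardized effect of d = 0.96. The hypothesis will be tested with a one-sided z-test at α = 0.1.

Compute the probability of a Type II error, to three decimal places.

Noncentrality parameter: λ = d·√(n/2) = 0.96 × √(12/2) = 2.3515
Critical value for a one-sided test at α = 0.1: z_α = 1.282.
Power = Φ(λ − 1.282) = Φ(1.070) = 0.8577.
Type II error: β = 1 − power = 1 − 0.8577 = 0.1423.

β ≈ 0.142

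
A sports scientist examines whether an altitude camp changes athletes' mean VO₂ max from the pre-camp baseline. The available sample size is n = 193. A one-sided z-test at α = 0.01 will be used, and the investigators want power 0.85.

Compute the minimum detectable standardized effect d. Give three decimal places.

d ≈ 0.242

Need Φ(δ − 2.326) = 0.85, so δ = 2.326 + 1.036 = 3.363.
δ = d·√n ⇒ d = δ/√n = 3.363/√193 = 0.2421.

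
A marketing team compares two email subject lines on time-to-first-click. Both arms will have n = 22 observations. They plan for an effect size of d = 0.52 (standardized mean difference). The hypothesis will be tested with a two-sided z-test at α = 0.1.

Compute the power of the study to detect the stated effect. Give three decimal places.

Power ≈ 0.532

Noncentrality parameter: δ = d·√(n/2) = 0.52 × √(22/2) = 1.7246
Two-sided α = 0.1 → critical value z_{0.05} = 1.645.
Power = Φ(δ − 1.645) + Φ(−δ − 1.645) = Φ(0.080) + Φ(-3.369) = 0.5318 + 0.0004 = 0.5322.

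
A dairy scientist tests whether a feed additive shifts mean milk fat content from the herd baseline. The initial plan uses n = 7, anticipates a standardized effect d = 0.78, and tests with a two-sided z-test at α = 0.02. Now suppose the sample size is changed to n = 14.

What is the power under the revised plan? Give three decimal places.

With n = 14: δ = d·√n = 0.78 × √14 = 2.9185. Critical value z_{0.01} = 2.326.
Revised power = Φ(δ − 2.326) + Φ(−δ − 2.326) = Φ(0.592) + Φ(-5.245) = 0.7231 + 0.0000 = 0.7231.

Power ≈ 0.723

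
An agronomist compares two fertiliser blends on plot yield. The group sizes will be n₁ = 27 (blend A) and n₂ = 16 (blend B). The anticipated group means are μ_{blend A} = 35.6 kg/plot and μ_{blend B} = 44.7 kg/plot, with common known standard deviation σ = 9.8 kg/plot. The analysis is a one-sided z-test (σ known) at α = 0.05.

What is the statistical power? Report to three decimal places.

Power ≈ 0.903

Standardized effect: d = |μ_{blend A} − μ_{blend B}| / σ = |35.6 − 44.7| / 9.8 = 0.9286
Noncentrality parameter: δ = d / √(1/n₁ + 1/n₂) = 0.9286 / √(1/27 + 1/16) = 2.9432
Critical value for a one-sided test at α = 0.05: z_α = 1.645.
Power = Φ(δ − 1.645) = Φ(1.298) = 0.9029.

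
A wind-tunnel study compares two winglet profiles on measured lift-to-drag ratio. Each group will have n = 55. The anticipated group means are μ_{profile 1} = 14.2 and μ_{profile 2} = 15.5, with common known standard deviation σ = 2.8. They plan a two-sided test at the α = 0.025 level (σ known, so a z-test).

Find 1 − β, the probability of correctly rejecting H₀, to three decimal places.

Standardized effect: d = |μ_{profile 1} − μ_{profile 2}| / σ = |14.2 − 15.5| / 2.8 = 0.4643
Noncentrality parameter: δ = d·√(n/2) = 0.4643 × √(55/2) = 2.4347
Two-sided α = 0.025 → critical value z_{0.0125} = 2.241.
Power = Φ(δ − 2.241) + Φ(−δ − 2.241) = Φ(0.193) + Φ(-4.676) = 0.5767 + 0.0000 = 0.5767.

Power ≈ 0.577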